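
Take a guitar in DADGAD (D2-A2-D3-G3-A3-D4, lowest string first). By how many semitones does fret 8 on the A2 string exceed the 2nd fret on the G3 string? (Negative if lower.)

A2 at fret 8 → F3 (MIDI 53); G3 at fret 2 → A3 (MIDI 57).
53 − 57 = -4, so the two pitches are 4 semitones apart.

-4 semitones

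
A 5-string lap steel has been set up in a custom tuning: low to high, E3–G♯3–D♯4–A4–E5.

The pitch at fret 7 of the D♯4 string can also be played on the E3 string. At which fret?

D♯4 at fret 7 is D♯4 + 7 semitones = A♯4.
The open E3 string is 11 semitones below the open D♯4, so the same pitch on the E3 string lies at fret 7 + 11 = 18.

18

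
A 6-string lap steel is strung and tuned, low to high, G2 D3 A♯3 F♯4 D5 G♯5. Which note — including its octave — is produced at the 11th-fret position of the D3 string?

C♯4

Each fret is one semitone, so D3 + 11 = C♯4.
(Equivalently spelled D♭4.)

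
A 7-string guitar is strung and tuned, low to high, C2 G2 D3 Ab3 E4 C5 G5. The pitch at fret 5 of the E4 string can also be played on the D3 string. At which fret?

19

E4 at fret 5 is E4 + 5 semitones = A4.
The open D3 string is 14 semitones below the open E4, so the same pitch on the D3 string lies at fret 5 + 14 = 19.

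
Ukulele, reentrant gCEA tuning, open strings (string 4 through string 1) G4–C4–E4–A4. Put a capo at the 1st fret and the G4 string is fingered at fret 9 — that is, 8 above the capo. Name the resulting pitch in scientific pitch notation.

E5

The capo raises the open G4 by 1 semitone to G♯4; fretting 8 more gives G4 + 1 + 8 = G4 + 9 semitones = E5.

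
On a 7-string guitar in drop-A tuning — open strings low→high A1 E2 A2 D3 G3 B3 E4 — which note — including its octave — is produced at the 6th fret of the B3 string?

The open B3 string plus 6 semitones: B–C–C#–D–D#–E–F.
The walk passes from B into C once, so the octave number goes from 3 to 4.

F4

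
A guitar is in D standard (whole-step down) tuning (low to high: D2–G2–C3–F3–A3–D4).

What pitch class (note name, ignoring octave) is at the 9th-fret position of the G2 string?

G2 is MIDI 43. Adding 9 gives 52; 52 mod 12 = 4, i.e. E.

E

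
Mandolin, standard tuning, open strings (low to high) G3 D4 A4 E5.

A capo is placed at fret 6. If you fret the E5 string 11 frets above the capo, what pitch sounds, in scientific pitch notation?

The capo raises the open E5 by 6 semitones to A#5; fretting 11 more gives E5 + 6 + 11 = E5 + 17 semitones = A6.

A6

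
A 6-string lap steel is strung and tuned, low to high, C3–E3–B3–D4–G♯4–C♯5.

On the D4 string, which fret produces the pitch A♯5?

A♯5 is 20 semitones above the open D4 (D–D#–E–F–…–G#–A–A#), so it sits at fret 20.

20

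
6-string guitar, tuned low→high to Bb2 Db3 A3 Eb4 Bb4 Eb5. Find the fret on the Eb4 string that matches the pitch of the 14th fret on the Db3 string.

Db3 at fret 14 is Db3 + 14 semitones = Eb4.
The open Eb4 string is 14 semitones above the open Db3, so the same pitch on the Eb4 string lies at fret 14 − 14 = 0.

0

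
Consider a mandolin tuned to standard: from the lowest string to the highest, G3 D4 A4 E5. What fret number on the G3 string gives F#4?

F#4 is 11 semitones above the open G3 (G–G#–A–A#–…–E–F–F#), so it sits at fret 11.

11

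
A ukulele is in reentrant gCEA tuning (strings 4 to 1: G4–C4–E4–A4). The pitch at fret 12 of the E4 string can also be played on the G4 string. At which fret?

9

Fret 12 on E4 is MIDI 64 + 12 = 76 (E5). On the G4 string (open MIDI 67), that pitch is 76 − 67 = fret 9.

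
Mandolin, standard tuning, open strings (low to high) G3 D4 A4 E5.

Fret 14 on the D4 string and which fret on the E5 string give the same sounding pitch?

0

Fret 14 on D4 is MIDI 62 + 14 = 76 (E5). On the E5 string (open MIDI 76), that pitch is 76 − 76 = fret 0.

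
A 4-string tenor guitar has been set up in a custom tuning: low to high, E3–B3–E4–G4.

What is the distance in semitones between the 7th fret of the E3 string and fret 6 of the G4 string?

14 semitones

E3 at fret 7 → B3 (MIDI 59); G4 at fret 6 → Db5 (MIDI 73).
59 − 73 = -14, so the two pitches are 14 semitones apart, with Db5 the higher.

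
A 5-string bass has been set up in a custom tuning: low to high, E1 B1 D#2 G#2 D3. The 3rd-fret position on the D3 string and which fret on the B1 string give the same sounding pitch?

D3 at fret 3 is D3 + 3 semitones = F3.
The open B1 string is 15 semitones below the open D3, so the same pitch on the B1 string lies at fret 3 + 15 = 18.

18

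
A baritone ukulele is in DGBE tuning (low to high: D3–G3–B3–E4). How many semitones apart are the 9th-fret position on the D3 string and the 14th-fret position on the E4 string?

D3 at fret 9 → B3 (MIDI 59); E4 at fret 14 → F♯5 (MIDI 78).
59 − 78 = -19, so the two pitches are 19 semitones apart, with F♯5 the higher.

19 semitones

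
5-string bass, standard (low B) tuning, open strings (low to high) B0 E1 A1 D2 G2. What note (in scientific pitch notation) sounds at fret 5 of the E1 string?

E1 is MIDI 28. Adding 5 gives 33, which is A1.

A1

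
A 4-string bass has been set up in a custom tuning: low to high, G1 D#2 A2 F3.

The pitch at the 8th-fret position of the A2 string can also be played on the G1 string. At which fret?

Fret 8 on A2 is MIDI 45 + 8 = 53 (F3). On the G1 string (open MIDI 31), that pitch is 53 − 31 = fret 22.

22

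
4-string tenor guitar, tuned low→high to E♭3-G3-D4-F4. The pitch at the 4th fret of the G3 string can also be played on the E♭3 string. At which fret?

8

Fret 4 on G3 is MIDI 55 + 4 = 59 (B3). On the E♭3 string (open MIDI 51), that pitch is 59 − 51 = fret 8.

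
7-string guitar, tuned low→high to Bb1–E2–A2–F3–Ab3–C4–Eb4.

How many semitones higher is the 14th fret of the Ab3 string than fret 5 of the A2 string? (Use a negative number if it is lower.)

Ab3 at fret 14 → Bb4 (MIDI 70); A2 at fret 5 → D3 (MIDI 50).
70 − 50 = 20, so the two pitches are 20 semitones apart.

20 semitones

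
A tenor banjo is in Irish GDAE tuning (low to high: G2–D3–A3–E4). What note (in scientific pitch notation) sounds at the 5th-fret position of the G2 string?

C3

Each fret is one semitone, so G2 + 5 = C3.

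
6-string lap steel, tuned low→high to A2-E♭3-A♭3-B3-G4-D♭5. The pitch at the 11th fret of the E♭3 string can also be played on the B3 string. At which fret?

Fret 11 on E♭3 is MIDI 51 + 11 = 62 (D4). On the B3 string (open MIDI 59), that pitch is 62 − 59 = fret 3.

3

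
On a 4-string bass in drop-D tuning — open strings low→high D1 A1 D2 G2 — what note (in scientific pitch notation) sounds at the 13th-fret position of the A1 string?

Each fret is one semitone, so A1 + 13 = A♯2.
(Equivalently spelled B♭2.)

A♯2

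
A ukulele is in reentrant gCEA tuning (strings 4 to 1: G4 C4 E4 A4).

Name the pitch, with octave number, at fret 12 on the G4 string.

Each fret is one semitone, so G4 + 12 = G5.

G5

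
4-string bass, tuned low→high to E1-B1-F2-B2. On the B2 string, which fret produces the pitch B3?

B3 is 12 semitones above the open B2 (B–C–Db–D–…–A–Bb–B), so it sits at fret 12.

12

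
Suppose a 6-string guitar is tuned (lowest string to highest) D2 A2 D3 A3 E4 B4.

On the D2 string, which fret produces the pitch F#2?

4

F#2 is 4 semitones above the open D2 (D–D#–E–F–F#), so it sits at fret 4.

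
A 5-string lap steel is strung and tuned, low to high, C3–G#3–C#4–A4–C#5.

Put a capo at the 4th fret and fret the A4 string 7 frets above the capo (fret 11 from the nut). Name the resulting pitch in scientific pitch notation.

G#5

The capo raises the open A4 by 4 semitones to C#5; fretting 7 more gives A4 + 4 + 7 = A4 + 11 semitones = G#5.
(Also written Ab.)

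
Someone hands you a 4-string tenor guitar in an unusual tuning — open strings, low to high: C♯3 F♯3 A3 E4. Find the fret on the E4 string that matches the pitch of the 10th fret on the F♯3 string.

F♯3 at fret 10 is F♯3 + 10 semitones = E4.
The open E4 string is 10 semitones above the open F♯3, so the same pitch on the E4 string lies at fret 10 − 10 = 0.

0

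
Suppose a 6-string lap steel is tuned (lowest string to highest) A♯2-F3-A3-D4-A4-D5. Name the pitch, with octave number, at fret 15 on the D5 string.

F6

Each fret is one semitone, so D5 + 15 = F6.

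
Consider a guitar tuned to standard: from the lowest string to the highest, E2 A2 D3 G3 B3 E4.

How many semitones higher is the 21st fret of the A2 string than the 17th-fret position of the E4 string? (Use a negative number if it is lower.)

-15 semitones

A2 at fret 21 → F♯4 (MIDI 66); E4 at fret 17 → A5 (MIDI 81).
66 − 81 = -15, so the two pitches are 15 semitones apart.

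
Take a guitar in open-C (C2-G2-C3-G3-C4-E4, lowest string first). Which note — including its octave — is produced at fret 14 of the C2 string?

D3

C2 is MIDI 36. Adding 14 gives 50, which is D3.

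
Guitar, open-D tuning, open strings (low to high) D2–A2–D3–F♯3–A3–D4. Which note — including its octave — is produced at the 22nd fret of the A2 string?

Each fret is one semitone, so A2 + 22 = G4.

G4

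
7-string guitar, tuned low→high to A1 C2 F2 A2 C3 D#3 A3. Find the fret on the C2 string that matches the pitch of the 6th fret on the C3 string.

Fret 6 on C3 is MIDI 48 + 6 = 54 (F#3). On the C2 string (open MIDI 36), that pitch is 54 − 36 = fret 18.

18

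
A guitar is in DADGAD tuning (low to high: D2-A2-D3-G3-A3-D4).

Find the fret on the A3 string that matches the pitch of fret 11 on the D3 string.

D3 at fret 11 is D3 + 11 semitones = C#4.
The open A3 string is 7 semitones above the open D3, so the same pitch on the A3 string lies at fret 11 − 7 = 4.

4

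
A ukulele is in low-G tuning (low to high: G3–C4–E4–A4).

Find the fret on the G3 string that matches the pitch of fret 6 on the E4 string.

E4 at fret 6 is E4 + 6 semitones = A#4.
The open G3 string is 9 semitones below the open E4, so the same pitch on the G3 string lies at fret 6 + 9 = 15.

15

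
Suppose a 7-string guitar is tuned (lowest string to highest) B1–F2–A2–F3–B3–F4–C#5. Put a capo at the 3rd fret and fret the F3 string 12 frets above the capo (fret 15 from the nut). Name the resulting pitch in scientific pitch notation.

The capo raises the open F3 by 3 semitones to G#3; fretting 12 more gives F3 + 3 + 12 = F3 + 15 semitones = G#4.

G#4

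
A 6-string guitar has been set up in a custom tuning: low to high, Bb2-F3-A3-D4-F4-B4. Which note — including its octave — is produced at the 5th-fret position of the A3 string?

D4

A3 is MIDI 57. Adding 5 gives 62, which is D4.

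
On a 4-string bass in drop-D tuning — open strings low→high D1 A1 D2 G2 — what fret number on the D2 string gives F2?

F2 is 3 semitones above the open D2 (D–D#–E–F), so it sits at fret 3.

3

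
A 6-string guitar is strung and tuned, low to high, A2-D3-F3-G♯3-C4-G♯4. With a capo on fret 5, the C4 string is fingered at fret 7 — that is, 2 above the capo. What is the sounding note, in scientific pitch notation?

G4

The capo raises the open C4 by 5 semitones to F4; fretting 2 more gives C4 + 5 + 2 = C4 + 7 semitones = G4.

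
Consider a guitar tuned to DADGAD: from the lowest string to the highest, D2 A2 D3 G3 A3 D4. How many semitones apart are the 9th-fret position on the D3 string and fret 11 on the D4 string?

14 semitones

D3 at fret 9 → B3 (MIDI 59); D4 at fret 11 → C#5 (MIDI 73).
59 − 73 = -14, so the two pitches are 14 semitones apart, with C#5 the higher.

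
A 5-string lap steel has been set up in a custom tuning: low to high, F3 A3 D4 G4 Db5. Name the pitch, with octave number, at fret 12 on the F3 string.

F3 is MIDI 53. Adding 12 gives 65, which is F4.

F4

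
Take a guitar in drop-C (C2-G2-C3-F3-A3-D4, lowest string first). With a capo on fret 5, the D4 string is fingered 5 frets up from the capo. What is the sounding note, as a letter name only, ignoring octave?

The capo raises the open D4 by 5 semitones to G4; fretting 5 more gives D4 + 5 + 5 = D4 + 10 semitones, landing on C.

C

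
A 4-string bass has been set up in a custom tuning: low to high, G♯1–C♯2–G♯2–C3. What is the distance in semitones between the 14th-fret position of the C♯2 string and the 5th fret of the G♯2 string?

2 semitones

C♯2 at fret 14 → D♯3 (MIDI 51); G♯2 at fret 5 → C♯3 (MIDI 49).
51 − 49 = 2, so the two pitches are 2 semitones apart, with D♯3 the higher.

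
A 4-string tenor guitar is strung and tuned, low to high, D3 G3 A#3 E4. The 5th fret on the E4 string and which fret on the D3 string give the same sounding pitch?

E4 at fret 5 is E4 + 5 semitones = A4.
The open D3 string is 14 semitones below the open E4, so the same pitch on the D3 string lies at fret 5 + 14 = 19.

19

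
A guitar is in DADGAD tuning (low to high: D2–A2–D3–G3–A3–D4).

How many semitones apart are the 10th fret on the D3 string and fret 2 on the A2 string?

D3 at fret 10 → C4 (MIDI 60); A2 at fret 2 → B2 (MIDI 47).
60 − 47 = 13, so the two pitches are 13 semitones apart, with C4 the higher.

13 semitones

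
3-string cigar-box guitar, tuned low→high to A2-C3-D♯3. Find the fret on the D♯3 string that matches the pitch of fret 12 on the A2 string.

6

A2 at fret 12 is A2 + 12 semitones = A3.
The open D♯3 string is 6 semitones above the open A2, so the same pitch on the D♯3 string lies at fret 12 − 6 = 6.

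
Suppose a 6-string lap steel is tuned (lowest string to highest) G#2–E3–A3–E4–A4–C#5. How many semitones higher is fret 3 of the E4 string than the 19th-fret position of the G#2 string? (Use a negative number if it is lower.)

4 semitones

E4 at fret 3 → G4 (MIDI 67); G#2 at fret 19 → D#4 (MIDI 63).
67 − 63 = 4, so the two pitches are 4 semitones apart.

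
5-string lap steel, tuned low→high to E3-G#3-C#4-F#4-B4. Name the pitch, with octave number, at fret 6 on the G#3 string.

D4

Each fret is one semitone, so G#3 + 6 = D4.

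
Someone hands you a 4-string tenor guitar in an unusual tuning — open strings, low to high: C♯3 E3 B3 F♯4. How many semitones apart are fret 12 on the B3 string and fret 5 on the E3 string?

B3 at fret 12 → B4 (MIDI 71); E3 at fret 5 → A3 (MIDI 57).
71 − 57 = 14, so the two pitches are 14 semitones apart, with B4 the higher.

14 semitones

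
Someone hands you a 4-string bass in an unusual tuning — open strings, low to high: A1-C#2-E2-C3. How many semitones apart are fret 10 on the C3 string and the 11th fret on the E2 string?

7 semitones

C3 at fret 10 → A#3 (MIDI 58); E2 at fret 11 → D#3 (MIDI 51).
58 − 51 = 7, so the two pitches are 7 semitones apart, with A#3 the higher.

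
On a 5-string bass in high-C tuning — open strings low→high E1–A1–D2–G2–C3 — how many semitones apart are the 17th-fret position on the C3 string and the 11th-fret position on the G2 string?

C3 at fret 17 → F4 (MIDI 65); G2 at fret 11 → F♯3 (MIDI 54).
65 − 54 = 11, so the two pitches are 11 semitones apart, with F4 the higher.

11 semitones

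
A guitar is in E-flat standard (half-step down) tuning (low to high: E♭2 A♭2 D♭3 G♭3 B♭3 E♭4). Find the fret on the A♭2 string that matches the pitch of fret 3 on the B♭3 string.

B♭3 at fret 3 is B♭3 + 3 semitones = D♭4.
The open A♭2 string is 14 semitones below the open B♭3, so the same pitch on the A♭2 string lies at fret 3 + 14 = 17.

17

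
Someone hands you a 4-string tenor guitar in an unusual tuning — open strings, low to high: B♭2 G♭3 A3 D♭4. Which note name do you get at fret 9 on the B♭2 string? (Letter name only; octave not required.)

G

The open B♭2 string plus 9 semitones: Bb–B–C–Db–D–Eb–E–F–Gb–G.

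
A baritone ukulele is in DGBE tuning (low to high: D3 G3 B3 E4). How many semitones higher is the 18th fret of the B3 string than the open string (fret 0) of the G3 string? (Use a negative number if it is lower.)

B3 at fret 18 → F5 (MIDI 77); G3 at fret 0 → G3 (MIDI 55).
77 − 55 = 22, so the two pitches are 22 semitones apart.

22 semitones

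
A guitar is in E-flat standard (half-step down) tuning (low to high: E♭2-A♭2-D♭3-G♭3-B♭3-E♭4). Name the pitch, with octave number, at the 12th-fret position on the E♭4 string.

E♭5

E♭4 is MIDI 63. Adding 12 gives 75, which is E♭5.
(Equivalently spelled D♯5.)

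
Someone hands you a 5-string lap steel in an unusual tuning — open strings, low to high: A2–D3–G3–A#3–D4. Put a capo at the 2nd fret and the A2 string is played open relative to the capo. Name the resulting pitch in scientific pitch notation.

The capo raises the open A2 by 2 semitones to B2; fretting 0 more gives A2 + 2 + 0 = A2 + 2 semitones = B2.

B2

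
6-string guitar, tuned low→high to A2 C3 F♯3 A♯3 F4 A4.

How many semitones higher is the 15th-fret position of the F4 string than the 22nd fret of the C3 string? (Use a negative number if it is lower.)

F4 at fret 15 → G♯5 (MIDI 80); C3 at fret 22 → A♯4 (MIDI 70).
80 − 70 = 10, so the two pitches are 10 semitones apart.

10 semitones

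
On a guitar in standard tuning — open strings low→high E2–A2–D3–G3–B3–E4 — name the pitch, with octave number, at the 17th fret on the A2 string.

The open A2 string plus 17 semitones: A–A#–B–C–…–C–C#–D.
The walk passes from B into C 2 times, so the octave number goes from 2 to 4.

D4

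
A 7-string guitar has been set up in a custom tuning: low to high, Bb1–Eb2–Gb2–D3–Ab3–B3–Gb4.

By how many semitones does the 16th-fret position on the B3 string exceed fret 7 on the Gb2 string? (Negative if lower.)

B3 at fret 16 → Eb5 (MIDI 75); Gb2 at fret 7 → Db3 (MIDI 49).
75 − 49 = 26, so the two pitches are 26 semitones apart.

26 semitones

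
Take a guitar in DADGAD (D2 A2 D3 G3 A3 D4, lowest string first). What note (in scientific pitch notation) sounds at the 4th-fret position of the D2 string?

D2 is MIDI 38. Adding 4 gives 42, which is F♯2.
(Equivalently spelled G♭2.)

F♯2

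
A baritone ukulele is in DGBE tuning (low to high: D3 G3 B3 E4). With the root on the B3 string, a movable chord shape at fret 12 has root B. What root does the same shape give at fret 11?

Moving from fret 12 to fret 11 shifts the root by -1 semitone.
B down 1 semitone is A#.

A#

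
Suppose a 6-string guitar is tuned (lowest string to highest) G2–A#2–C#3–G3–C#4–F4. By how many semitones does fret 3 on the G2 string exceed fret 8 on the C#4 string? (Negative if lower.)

G2 at fret 3 → A#2 (MIDI 46); C#4 at fret 8 → A4 (MIDI 69).
46 − 69 = -23, so the two pitches are 23 semitones apart.

-23 semitones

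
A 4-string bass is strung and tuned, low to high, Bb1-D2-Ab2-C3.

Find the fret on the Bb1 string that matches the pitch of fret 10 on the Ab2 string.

20

Ab2 at fret 10 is Ab2 + 10 semitones = Gb3.
The open Bb1 string is 10 semitones below the open Ab2, so the same pitch on the Bb1 string lies at fret 10 + 10 = 20.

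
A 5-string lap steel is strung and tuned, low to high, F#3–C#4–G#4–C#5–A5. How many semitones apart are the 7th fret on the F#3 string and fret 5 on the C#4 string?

5 semitones

F#3 at fret 7 → C#4 (MIDI 61); C#4 at fret 5 → F#4 (MIDI 66).
61 − 66 = -5, so the two pitches are 5 semitones apart, with F#4 the higher.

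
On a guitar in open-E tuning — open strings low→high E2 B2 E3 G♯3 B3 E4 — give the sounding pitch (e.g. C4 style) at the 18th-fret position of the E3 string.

A♯4

Each fret is one semitone, so E3 + 18 = A♯4.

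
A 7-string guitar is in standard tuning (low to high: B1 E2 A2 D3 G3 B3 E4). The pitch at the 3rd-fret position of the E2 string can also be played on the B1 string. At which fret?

8

Fret 3 on E2 is MIDI 40 + 3 = 43 (G2). On the B1 string (open MIDI 35), that pitch is 43 − 35 = fret 8.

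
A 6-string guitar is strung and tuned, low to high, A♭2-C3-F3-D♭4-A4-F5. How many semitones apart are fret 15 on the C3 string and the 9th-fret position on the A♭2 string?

10 semitones

C3 at fret 15 → E♭4 (MIDI 63); A♭2 at fret 9 → F3 (MIDI 53).
63 − 53 = 10, so the two pitches are 10 semitones apart, with E♭4 the higher.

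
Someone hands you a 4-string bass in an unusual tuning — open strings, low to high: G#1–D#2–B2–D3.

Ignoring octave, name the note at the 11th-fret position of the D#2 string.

Each fret is one semitone, so D#2 + 11 = D.

D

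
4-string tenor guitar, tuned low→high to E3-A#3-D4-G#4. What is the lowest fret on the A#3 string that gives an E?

From A#3, count semitones up the chromatic scale until reaching E: A#–B–C–C#–D–D#–E — 6 steps.

6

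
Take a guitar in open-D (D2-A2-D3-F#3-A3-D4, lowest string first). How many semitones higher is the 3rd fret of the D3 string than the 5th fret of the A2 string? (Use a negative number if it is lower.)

3 semitones

D3 at fret 3 → F3 (MIDI 53); A2 at fret 5 → D3 (MIDI 50).
53 − 50 = 3, so the two pitches are 3 semitones apart.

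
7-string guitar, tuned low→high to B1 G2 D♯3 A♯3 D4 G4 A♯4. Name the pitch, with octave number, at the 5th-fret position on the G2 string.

G2 is MIDI 43. Adding 5 gives 48, which is C3.

C3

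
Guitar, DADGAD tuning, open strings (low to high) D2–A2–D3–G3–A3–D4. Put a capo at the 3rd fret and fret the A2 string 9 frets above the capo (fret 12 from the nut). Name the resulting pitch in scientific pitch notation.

A3

The capo raises the open A2 by 3 semitones to C3; fretting 9 more gives A2 + 3 + 9 = A2 + 12 semitones = A3.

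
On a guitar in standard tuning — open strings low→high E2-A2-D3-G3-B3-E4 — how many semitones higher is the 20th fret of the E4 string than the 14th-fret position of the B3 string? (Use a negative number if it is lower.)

E4 at fret 20 → C6 (MIDI 84); B3 at fret 14 → C#5 (MIDI 73).
84 − 73 = 11, so the two pitches are 11 semitones apart.

11 semitones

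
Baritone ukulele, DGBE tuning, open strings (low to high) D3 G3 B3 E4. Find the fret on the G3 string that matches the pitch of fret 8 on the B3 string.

12

B3 at fret 8 is B3 + 8 semitones = G4.
The open G3 string is 4 semitones below the open B3, so the same pitch on the G3 string lies at fret 8 + 4 = 12.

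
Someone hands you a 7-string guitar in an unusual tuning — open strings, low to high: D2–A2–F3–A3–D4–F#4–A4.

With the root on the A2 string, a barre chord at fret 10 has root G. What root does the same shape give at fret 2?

B

Moving from fret 10 to fret 2 shifts the root by -8 semitones.
G down 8 semitones is B.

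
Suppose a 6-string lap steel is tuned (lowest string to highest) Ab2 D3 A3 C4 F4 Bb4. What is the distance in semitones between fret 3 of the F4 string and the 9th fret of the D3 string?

9 semitones

F4 at fret 3 → Ab4 (MIDI 68); D3 at fret 9 → B3 (MIDI 59).
68 − 59 = 9, so the two pitches are 9 semitones apart, with Ab4 the higher.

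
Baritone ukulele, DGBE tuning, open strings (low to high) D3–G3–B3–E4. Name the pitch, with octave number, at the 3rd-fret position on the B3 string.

Each fret is one semitone, so B3 + 3 = D4.

D4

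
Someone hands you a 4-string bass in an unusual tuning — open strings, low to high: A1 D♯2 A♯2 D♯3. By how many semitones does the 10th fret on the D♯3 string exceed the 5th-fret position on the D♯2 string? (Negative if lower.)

17 semitones

D♯3 at fret 10 → C♯4 (MIDI 61); D♯2 at fret 5 → G♯2 (MIDI 44).
61 − 44 = 17, so the two pitches are 17 semitones apart.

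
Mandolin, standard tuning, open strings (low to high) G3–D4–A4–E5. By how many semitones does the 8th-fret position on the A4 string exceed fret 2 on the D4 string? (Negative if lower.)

13 semitones

A4 at fret 8 → F5 (MIDI 77); D4 at fret 2 → E4 (MIDI 64).
77 − 64 = 13, so the two pitches are 13 semitones apart.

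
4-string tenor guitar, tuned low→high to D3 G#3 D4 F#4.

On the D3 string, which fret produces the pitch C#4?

C#4 is 11 semitones above the open D3 (D–D#–E–F–…–B–C–C#), so it sits at fret 11.

11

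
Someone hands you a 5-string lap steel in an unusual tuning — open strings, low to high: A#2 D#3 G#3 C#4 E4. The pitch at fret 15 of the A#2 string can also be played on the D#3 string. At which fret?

A#2 at fret 15 is A#2 + 15 semitones = C#4.
The open D#3 string is 5 semitones above the open A#2, so the same pitch on the D#3 string lies at fret 15 − 5 = 10.

10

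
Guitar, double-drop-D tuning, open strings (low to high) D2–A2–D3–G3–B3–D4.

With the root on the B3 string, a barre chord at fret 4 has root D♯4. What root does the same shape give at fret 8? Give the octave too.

Moving from fret 4 to fret 8 shifts the root by 4 semitones.
D♯4 up 4 semitones is G4.

G4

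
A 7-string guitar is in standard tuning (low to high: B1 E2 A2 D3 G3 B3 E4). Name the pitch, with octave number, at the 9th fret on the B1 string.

G♯2

Each fret is one semitone, so B1 + 9 = G♯2.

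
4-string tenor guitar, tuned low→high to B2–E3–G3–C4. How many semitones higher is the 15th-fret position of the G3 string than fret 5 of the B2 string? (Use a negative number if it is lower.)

18 semitones

G3 at fret 15 → Bb4 (MIDI 70); B2 at fret 5 → E3 (MIDI 52).
70 − 52 = 18, so the two pitches are 18 semitones apart.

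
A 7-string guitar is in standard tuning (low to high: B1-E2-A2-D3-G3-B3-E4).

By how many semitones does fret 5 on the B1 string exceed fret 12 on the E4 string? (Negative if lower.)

B1 at fret 5 → E2 (MIDI 40); E4 at fret 12 → E5 (MIDI 76).
40 − 76 = -36, so the two pitches are 36 semitones apart.

-36 semitones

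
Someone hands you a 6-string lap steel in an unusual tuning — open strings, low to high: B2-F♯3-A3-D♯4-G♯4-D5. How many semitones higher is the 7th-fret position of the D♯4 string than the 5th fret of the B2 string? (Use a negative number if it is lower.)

18 semitones

D♯4 at fret 7 → A♯4 (MIDI 70); B2 at fret 5 → E3 (MIDI 52).
70 − 52 = 18, so the two pitches are 18 semitones apart.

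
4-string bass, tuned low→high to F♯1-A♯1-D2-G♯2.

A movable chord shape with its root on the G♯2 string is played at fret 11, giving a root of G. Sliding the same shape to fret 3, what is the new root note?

B

Moving from fret 11 to fret 3 shifts the root by -8 semitones.
G down 8 semitones is B.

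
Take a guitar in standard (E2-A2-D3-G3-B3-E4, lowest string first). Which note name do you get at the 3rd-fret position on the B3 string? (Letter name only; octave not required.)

Each fret is one semitone, so B3 + 3 = D.

D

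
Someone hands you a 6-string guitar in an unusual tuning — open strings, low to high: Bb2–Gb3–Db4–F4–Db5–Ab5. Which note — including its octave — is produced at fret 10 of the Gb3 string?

E4

Each fret is one semitone, so Gb3 + 10 = E4.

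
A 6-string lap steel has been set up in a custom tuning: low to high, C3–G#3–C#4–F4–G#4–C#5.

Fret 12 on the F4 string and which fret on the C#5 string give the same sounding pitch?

4

F4 at fret 12 is F4 + 12 semitones = F5.
The open C#5 string is 8 semitones above the open F4, so the same pitch on the C#5 string lies at fret 12 − 8 = 4.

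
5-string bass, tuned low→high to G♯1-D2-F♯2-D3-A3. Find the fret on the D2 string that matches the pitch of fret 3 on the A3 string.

22

Fret 3 on A3 is MIDI 57 + 3 = 60 (C4). On the D2 string (open MIDI 38), that pitch is 60 − 38 = fret 22.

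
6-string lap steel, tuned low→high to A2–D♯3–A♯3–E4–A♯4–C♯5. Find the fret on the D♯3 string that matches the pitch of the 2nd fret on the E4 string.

E4 at fret 2 is E4 + 2 semitones = F♯4.
The open D♯3 string is 13 semitones below the open E4, so the same pitch on the D♯3 string lies at fret 2 + 13 = 15.

15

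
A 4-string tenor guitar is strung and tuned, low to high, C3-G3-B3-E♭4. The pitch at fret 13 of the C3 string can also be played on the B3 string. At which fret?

2

C3 at fret 13 is C3 + 13 semitones = D♭4.
The open B3 string is 11 semitones above the open C3, so the same pitch on the B3 string lies at fret 13 − 11 = 2.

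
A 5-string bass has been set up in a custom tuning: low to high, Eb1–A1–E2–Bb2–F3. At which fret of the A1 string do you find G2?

10

G2 is 10 semitones above the open A1 (A–Bb–B–C–…–F–Gb–G), so it sits at fret 10.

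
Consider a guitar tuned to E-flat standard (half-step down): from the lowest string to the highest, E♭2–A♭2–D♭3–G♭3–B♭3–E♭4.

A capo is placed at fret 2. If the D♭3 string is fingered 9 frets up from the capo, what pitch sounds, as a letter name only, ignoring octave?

The capo raises the open D♭3 by 2 semitones to E♭3; fretting 9 more gives D♭3 + 2 + 9 = D♭3 + 11 semitones, landing on C.

C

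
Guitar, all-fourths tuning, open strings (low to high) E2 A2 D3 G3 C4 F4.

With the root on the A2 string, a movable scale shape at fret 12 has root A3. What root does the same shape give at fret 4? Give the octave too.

Moving from fret 12 to fret 4 shifts the root by -8 semitones.
A3 down 8 semitones is C♯3.

C♯3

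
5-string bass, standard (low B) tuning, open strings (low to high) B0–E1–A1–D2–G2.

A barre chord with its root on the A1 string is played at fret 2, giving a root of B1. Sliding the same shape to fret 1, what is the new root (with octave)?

A#1

Moving from fret 2 to fret 1 shifts the root by -1 semitone.
B1 down 1 semitone is A#1.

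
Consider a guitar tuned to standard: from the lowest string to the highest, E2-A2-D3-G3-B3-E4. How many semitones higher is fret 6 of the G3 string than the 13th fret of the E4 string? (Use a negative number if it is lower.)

G3 at fret 6 → C♯4 (MIDI 61); E4 at fret 13 → F5 (MIDI 77).
61 − 77 = -16, so the two pitches are 16 semitones apart.

-16 semitones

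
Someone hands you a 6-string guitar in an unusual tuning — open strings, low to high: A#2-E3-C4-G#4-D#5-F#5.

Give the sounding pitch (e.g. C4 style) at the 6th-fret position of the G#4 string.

D5

The open G#4 string plus 6 semitones: G#–A–A#–B–C–C#–D.
The walk passes from B into C once, so the octave number goes from 4 to 5.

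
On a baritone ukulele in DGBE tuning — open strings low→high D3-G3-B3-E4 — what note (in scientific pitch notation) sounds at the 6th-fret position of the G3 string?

C#4

Each fret is one semitone, so G3 + 6 = C#4.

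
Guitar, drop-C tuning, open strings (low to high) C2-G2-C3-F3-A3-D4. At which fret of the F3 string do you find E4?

E4 is 11 semitones above the open F3 (F–F#–G–G#–…–D–D#–E), so it sits at fret 11.

11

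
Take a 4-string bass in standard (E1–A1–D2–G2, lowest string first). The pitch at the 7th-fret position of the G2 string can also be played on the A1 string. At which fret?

17

Fret 7 on G2 is MIDI 43 + 7 = 50 (D3). On the A1 string (open MIDI 33), that pitch is 50 − 33 = fret 17.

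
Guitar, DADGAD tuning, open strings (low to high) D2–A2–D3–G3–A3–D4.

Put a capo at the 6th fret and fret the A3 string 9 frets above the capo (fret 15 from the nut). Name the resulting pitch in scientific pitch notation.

The capo raises the open A3 by 6 semitones to D#4; fretting 9 more gives A3 + 6 + 9 = A3 + 15 semitones = C5.

C5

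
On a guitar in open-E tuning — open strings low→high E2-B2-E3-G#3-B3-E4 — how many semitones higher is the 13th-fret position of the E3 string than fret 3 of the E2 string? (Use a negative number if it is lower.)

E3 at fret 13 → F4 (MIDI 65); E2 at fret 3 → G2 (MIDI 43).
65 − 43 = 22, so the two pitches are 22 semitones apart.

22 semitones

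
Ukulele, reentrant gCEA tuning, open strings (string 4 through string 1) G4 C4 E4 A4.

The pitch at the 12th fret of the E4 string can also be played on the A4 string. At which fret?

Fret 12 on E4 is MIDI 64 + 12 = 76 (E5). On the A4 string (open MIDI 69), that pitch is 76 − 69 = fret 7.

7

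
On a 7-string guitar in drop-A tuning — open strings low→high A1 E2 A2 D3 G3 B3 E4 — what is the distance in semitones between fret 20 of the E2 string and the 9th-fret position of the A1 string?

E2 at fret 20 → C4 (MIDI 60); A1 at fret 9 → F#2 (MIDI 42).
60 − 42 = 18, so the two pitches are 18 semitones apart, with C4 the higher.

18 semitones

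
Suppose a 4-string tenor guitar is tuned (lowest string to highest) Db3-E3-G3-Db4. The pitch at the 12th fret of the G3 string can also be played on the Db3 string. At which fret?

18

G3 at fret 12 is G3 + 12 semitones = G4.
The open Db3 string is 6 semitones below the open G3, so the same pitch on the Db3 string lies at fret 12 + 6 = 18.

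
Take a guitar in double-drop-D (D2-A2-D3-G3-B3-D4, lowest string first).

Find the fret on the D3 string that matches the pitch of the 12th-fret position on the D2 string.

D2 at fret 12 is D2 + 12 semitones = D3.
The open D3 string is 12 semitones above the open D2, so the same pitch on the D3 string lies at fret 12 − 12 = 0.

0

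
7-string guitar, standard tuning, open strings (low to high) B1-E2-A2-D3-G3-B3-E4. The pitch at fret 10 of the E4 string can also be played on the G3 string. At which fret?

E4 at fret 10 is E4 + 10 semitones = D5.
The open G3 string is 9 semitones below the open E4, so the same pitch on the G3 string lies at fret 10 + 9 = 19.

19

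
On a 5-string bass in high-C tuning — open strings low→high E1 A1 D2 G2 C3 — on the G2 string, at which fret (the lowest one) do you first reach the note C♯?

From G2, count semitones up the chromatic scale until reaching C♯: G–G#–A–A#–B–C–C# — 6 steps.

6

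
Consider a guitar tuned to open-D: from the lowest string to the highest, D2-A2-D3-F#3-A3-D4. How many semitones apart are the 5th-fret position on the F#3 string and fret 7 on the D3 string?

2 semitones

F#3 at fret 5 → B3 (MIDI 59); D3 at fret 7 → A3 (MIDI 57).
59 − 57 = 2, so the two pitches are 2 semitones apart, with B3 the higher.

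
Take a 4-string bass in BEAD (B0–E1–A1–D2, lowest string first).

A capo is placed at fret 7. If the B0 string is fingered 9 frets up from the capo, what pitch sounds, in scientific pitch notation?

The capo raises the open B0 by 7 semitones to F#1; fretting 9 more gives B0 + 7 + 9 = B0 + 16 semitones = D#2.

D#2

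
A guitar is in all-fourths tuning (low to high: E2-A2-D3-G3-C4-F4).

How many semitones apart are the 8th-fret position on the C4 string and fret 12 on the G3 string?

C4 at fret 8 → G♯4 (MIDI 68); G3 at fret 12 → G4 (MIDI 67).
68 − 67 = 1, so the two pitches are 1 semitone apart, with G♯4 the higher.

1 semitone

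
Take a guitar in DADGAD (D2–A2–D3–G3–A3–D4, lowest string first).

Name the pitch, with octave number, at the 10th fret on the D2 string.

C3

Each fret is one semitone, so D2 + 10 = C3.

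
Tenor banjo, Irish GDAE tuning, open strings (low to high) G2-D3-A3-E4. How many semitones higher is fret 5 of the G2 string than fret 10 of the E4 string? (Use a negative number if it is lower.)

G2 at fret 5 → C3 (MIDI 48); E4 at fret 10 → D5 (MIDI 74).
48 − 74 = -26, so the two pitches are 26 semitones apart.

-26 semitones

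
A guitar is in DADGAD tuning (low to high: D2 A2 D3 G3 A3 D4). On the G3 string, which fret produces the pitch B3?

B3 is 4 semitones above the open G3 (G–G#–A–A#–B), so it sits at fret 4.

4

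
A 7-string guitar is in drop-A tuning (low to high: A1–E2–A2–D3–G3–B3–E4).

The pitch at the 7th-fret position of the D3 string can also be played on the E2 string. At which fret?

17

Fret 7 on D3 is MIDI 50 + 7 = 57 (A3). On the E2 string (open MIDI 40), that pitch is 57 − 40 = fret 17.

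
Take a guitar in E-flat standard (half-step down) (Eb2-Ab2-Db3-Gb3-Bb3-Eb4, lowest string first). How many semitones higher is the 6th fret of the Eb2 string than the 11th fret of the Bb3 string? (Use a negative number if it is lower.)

Eb2 at fret 6 → A2 (MIDI 45); Bb3 at fret 11 → A4 (MIDI 69).
45 − 69 = -24, so the two pitches are 24 semitones apart.

-24 semitones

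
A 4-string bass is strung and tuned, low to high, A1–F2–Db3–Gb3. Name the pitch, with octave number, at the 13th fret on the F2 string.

Each fret is one semitone, so F2 + 13 = Gb3.
(Equivalently spelled F#3.)

Gb3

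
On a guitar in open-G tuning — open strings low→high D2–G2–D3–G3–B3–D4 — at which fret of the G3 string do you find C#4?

C#4 is 6 semitones above the open G3 (G–G#–A–A#–B–C–C#), so it sits at fret 6.

6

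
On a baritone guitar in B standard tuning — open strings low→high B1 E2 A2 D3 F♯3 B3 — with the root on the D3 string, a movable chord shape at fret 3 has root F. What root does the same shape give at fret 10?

C

Moving from fret 3 to fret 10 shifts the root by 7 semitones.
F up 7 semitones is C.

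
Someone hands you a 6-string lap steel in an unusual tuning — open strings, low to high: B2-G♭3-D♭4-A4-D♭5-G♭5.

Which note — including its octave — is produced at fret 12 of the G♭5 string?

G♭6

Each fret is one semitone, so G♭5 + 12 = G♭6.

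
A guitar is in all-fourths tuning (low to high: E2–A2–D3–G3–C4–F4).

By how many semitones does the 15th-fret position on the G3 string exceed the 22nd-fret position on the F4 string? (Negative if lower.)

-17 semitones

G3 at fret 15 → A#4 (MIDI 70); F4 at fret 22 → D#6 (MIDI 87).
70 − 87 = -17, so the two pitches are 17 semitones apart.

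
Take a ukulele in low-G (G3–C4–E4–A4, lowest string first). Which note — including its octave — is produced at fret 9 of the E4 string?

C#5

Each fret is one semitone, so E4 + 9 = C#5.
(Equivalently spelled Db5.)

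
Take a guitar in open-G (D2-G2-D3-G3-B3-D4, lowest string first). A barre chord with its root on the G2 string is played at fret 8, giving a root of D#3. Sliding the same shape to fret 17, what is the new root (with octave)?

C4

Moving from fret 8 to fret 17 shifts the root by 9 semitones.
D#3 up 9 semitones is C4.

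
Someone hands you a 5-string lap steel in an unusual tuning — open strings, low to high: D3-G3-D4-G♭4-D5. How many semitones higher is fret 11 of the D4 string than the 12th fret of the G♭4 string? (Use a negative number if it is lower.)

D4 at fret 11 → D♭5 (MIDI 73); G♭4 at fret 12 → G♭5 (MIDI 78).
73 − 78 = -5, so the two pitches are 5 semitones apart.

-5 semitones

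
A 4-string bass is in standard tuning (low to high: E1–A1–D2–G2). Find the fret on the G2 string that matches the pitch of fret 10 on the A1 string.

A1 at fret 10 is A1 + 10 semitones = G2.
The open G2 string is 10 semitones above the open A1, so the same pitch on the G2 string lies at fret 10 − 10 = 0.

0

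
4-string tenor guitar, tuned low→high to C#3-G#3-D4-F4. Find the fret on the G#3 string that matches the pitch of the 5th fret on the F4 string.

14

Fret 5 on F4 is MIDI 65 + 5 = 70 (A#4). On the G#3 string (open MIDI 56), that pitch is 70 − 56 = fret 14.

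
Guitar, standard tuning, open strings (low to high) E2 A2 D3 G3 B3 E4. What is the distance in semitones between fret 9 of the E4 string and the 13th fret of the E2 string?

20 semitones

E4 at fret 9 → C#5 (MIDI 73); E2 at fret 13 → F3 (MIDI 53).
73 − 53 = 20, so the two pitches are 20 semitones apart, with C#5 the higher.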